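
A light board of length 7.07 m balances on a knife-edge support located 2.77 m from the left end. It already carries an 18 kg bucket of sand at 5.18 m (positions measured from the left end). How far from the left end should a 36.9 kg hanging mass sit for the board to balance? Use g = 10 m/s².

x ≈ 1.59 m from the left end

Sum moments about the knife-edge support (at 2.77 m from the left end) (the support reaction has zero arm there).
Bucket of sand: 18 × 10 = 180 N down at 5.18 m → arm 2.41 m, τ = 180 × 2.41 = 433.8 N·m clockwise.
Net moment of existing loads = 433.8 N·m clockwise.
The hanging mass weighs 36.9 × 10 = 369 N and must supply an equal counterclockwise moment, so its lever arm about the knife-edge support is 433.8 / 369 = 1.18 m.
That puts it at 2.77 − 1.18 = 1.59 m from the left end.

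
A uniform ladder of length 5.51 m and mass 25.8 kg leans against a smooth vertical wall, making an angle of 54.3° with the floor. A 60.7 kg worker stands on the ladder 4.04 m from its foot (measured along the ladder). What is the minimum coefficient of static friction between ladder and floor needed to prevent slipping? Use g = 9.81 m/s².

Sum moments about the foot of the ladder (the floor normal and friction both act there and drop out).
Ladder weight 25.8×9.81 = 253.1 N acts at 2.755 m along the ladder; its horizontal arm is 2.755·cos54.3° = 1.608 m → τ = 407 N·m clockwise.
Worker: 60.7×9.81 = 595.5 N at 4.04 m → arm 2.358 m → τ = 1404 N·m clockwise.
Wall normal N acts horizontally at the top; its moment arm is the height L sinθ = 5.51·sin54.3° = 4.475 m, counterclockwise.
Balancing moments: N × 4.475 = 1811, giving N = 404.7 N.
ΣFx = 0 ⇒ f = N_wall = 404.7 N. ΣFy = 0 ⇒ N_floor = 848.6 N.
μ_min = f / N_floor = 404.7 / 848.6 = 0.477.

μ_min ≈ 0.477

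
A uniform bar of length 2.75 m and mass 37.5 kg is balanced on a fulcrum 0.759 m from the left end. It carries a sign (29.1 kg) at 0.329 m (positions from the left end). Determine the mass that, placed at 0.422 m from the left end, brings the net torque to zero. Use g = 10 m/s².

m ≈ 31.4 kg

Take moments about the fulcrum (at 0.759 m from the left end).
Beam weight: 37.5 × 10 = 375 N down at 1.375 m → arm 0.616 m, τ = 375 × 0.616 = 231 N·m clockwise.
Sign: 29.1 × 10 = 291 N down at 0.329 m → arm 0.43 m, τ = 291 × 0.43 = 125.1 N·m counterclockwise.
Net moment of known loads = 105.9 N·m clockwise.
An unknown mass m at 0.422 m has arm 0.337 m; its moment is m·g·0.337 counterclockwise.
Στ = 0 ⇒ m × 10 × 0.337 = 105.9 ⇒ m = 105.9 / (10 × 0.337) = 31.4 kg.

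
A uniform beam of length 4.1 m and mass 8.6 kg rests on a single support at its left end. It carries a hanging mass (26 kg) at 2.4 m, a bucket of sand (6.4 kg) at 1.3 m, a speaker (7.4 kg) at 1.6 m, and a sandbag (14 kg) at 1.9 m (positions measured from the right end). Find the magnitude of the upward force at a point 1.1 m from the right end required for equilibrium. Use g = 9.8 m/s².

F ≈ 422 N

About the left end:
Beam weight: 8.6 × 9.8 = 84.28 N down at 2.05 m → arm 2.05 m, τ = 84.28 × 2.05 = 172.8 N·m clockwise.
Hanging mass: 26 × 9.8 = 254.8 N down at 2.4 m → arm 1.7 m, τ = 254.8 × 1.7 = 433.2 N·m clockwise.
Bucket of sand: 6.4 × 9.8 = 62.72 N down at 1.3 m → arm 2.8 m, τ = 62.72 × 2.8 = 175.6 N·m clockwise.
Speaker: 7.4 × 9.8 = 72.52 N down at 1.6 m → arm 2.5 m, τ = 72.52 × 2.5 = 181.3 N·m clockwise.
Sandbag: 14 × 9.8 = 137.2 N down at 1.9 m → arm 2.2 m, τ = 137.2 × 2.2 = 301.8 N·m clockwise.
Net moment of the loads = 1265 N·m clockwise.
The upward force F acts at a point 1.1 m from the right end, arm 3 m, giving F × 3 counterclockwise.
Στ = 0 ⇒ F × 3 = 1265 ⇒ F = 1265 / 3 = 422 N.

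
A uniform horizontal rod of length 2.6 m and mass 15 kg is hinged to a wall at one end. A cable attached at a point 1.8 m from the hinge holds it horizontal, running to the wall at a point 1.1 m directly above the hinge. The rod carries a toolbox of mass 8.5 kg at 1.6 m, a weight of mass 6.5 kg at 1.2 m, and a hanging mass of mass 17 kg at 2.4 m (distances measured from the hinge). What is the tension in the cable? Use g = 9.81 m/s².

T ≈ 854 N

Take moments about the hinge.
Beam weight: 15 × 9.81 = 147.2 N down at 1.3 m → arm 1.3 m, τ = 147.2 × 1.3 = 191.4 N·m clockwise.
Toolbox: 8.5 × 9.81 = 83.39 N down at 1.6 m → arm 1.6 m, τ = 83.39 × 1.6 = 133.4 N·m clockwise.
Weight: 6.5 × 9.81 = 63.77 N down at 1.2 m → arm 1.2 m, τ = 63.77 × 1.2 = 76.52 N·m clockwise.
Hanging mass: 17 × 9.81 = 166.8 N down at 2.4 m → arm 2.4 m, τ = 166.8 × 2.4 = 400.3 N·m clockwise.
Total clockwise load moment = 801.6 N·m.
The cable tension T acts at 1.8 m; only its component perpendicular to the rod, T sinθ, produces torque. sinθ = h/√(h²+d²) = 1.1/√(1.1²+1.8²) = 0.5215.
Στ = 0 ⇒ T × 1.8 × 0.5215 = 801.6 ⇒ T = 801.6 / 0.9387 = 854 N.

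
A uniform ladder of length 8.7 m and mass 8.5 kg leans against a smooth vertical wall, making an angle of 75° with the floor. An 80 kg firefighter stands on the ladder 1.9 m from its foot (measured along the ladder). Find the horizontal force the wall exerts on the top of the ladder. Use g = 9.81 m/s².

N_wall ≈ 57.1 N

Choose the foot of the ladder as the axis so the floor normal and friction both act there and drop out.
Ladder weight 8.5×9.81 = 83.39 N acts at 4.35 m along the ladder; its horizontal arm is 4.35·cos75° = 1.126 m → τ = 93.9 N·m clockwise.
Firefighter: 80×9.81 = 784.8 N at 1.9 m → arm 0.4918 m → τ = 386 N·m clockwise.
Wall normal N acts horizontally at the top; its moment arm is the height L sinθ = 8.7·sin75° = 8.404 m, counterclockwise.
Setting net torque to zero: N × 8.404 = 479.9 → N = 57.1 N.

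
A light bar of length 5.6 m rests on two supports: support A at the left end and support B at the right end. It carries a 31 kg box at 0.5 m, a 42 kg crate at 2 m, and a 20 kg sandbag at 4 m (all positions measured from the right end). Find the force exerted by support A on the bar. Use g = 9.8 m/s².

Taking torques about support B:
Box: 31 × 9.8 = 303.8 N down at 0.5 m → arm 0.5 m, τ = 303.8 × 0.5 = 151.9 N·m counterclockwise.
Crate: 42 × 9.8 = 411.6 N down at 2 m → arm 2 m, τ = 411.6 × 2 = 823.2 N·m counterclockwise.
Sandbag: 20 × 9.8 = 196 N down at 4 m → arm 4 m, τ = 196 × 4 = 784 N·m counterclockwise.
Net load moment about support B = 1759 N·m counterclockwise.
Reaction R at support A is upward at 5.6 m, arm 5.6 m → moment R × 5.6 clockwise.
For rotational equilibrium, R × 5.6 = 1759, so R = 314 N.

R_A ≈ 314 N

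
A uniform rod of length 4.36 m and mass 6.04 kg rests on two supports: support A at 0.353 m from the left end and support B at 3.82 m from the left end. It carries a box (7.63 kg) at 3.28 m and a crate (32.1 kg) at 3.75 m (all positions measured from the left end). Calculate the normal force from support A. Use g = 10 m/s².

R_A ≈ 46.9 N

About support B:
Beam weight: 6.04 × 10 = 60.4 N down at 2.18 m → arm 1.64 m, τ = 60.4 × 1.64 = 99.06 N·m counterclockwise.
Box: 7.63 × 10 = 76.3 N down at 3.28 m → arm 0.54 m, τ = 76.3 × 0.54 = 41.2 N·m counterclockwise.
Crate: 32.1 × 10 = 321 N down at 3.75 m → arm 0.07 m, τ = 321 × 0.07 = 22.47 N·m counterclockwise.
Net load moment about support B = 162.7 N·m counterclockwise.
Reaction R at support A is upward at 0.353 m, arm 3.467 m → moment R × 3.467 clockwise.
Balancing moments: R × 3.467 = 162.7, giving R = 46.9 N.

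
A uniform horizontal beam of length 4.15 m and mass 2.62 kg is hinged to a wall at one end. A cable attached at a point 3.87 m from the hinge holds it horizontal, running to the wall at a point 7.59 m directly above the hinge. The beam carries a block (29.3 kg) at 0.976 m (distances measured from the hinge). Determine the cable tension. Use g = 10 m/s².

Sum moments about the hinge (the unknown hinge reaction has zero arm there).
Beam weight: 2.62 × 10 = 26.2 N down at 2.075 m → arm 2.075 m, τ = 26.2 × 2.075 = 54.37 N·m clockwise.
Block: 29.3 × 10 = 293 N down at 0.976 m → arm 0.976 m, τ = 293 × 0.976 = 286 N·m clockwise.
Total clockwise load moment = 340.4 N·m.
The cable tension T acts at 3.87 m; only its component perpendicular to the beam, T sinθ, produces torque. sinθ = h/√(h²+d²) = 7.59/√(7.59²+3.87²) = 0.8909.
For rotational equilibrium, T × 3.87 × 0.8909 = 340.4, so T = 340.4 / 3.448 = 98.7 N.

T ≈ 98.7 N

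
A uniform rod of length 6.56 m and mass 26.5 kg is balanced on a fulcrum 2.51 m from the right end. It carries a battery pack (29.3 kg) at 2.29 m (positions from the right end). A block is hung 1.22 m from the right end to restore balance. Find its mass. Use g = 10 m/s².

Choose the fulcrum (at 2.51 m from the right end) as the axis so the support reaction has zero arm there.
Beam weight: 26.5 × 10 = 265 N down at 3.28 m → arm 0.77 m, τ = 265 × 0.77 = 204.1 N·m counterclockwise.
Battery pack: 29.3 × 10 = 293 N down at 2.29 m → arm 0.22 m, τ = 293 × 0.22 = 64.46 N·m clockwise.
Net moment of known loads = 139.6 N·m counterclockwise.
An unknown mass m at 1.22 m has arm 1.29 m; its moment is m·g·1.29 clockwise.
For rotational equilibrium, m × 10 × 1.29 = 139.6, so m = 139.6 / (10 × 1.29) = 10.8 kg.

m ≈ 10.8 kg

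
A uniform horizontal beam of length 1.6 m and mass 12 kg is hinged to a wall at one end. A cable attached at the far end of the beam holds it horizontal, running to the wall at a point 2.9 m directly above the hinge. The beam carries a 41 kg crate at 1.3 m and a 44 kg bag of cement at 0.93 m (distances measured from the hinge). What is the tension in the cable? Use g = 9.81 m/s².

Take moments about the hinge.
Beam weight: 12 × 9.81 = 117.7 N down at 0.8 m → arm 0.8 m, τ = 117.7 × 0.8 = 94.16 N·m clockwise.
Crate: 41 × 9.81 = 402.2 N down at 1.3 m → arm 1.3 m, τ = 402.2 × 1.3 = 522.9 N·m clockwise.
Bag of cement: 44 × 9.81 = 431.6 N down at 0.93 m → arm 0.93 m, τ = 431.6 × 0.93 = 401.4 N·m clockwise.
Total clockwise load moment = 1018 N·m.
The cable tension T acts at 1.6 m; only its component perpendicular to the beam, T sinθ, produces torque. sinθ = h/√(h²+d²) = 2.9/√(2.9²+1.6²) = 0.8756.
Balancing moments: T × 1.6 × 0.8756 = 1018, giving T = 1018 / 1.401 = 727 N.

T ≈ 727 N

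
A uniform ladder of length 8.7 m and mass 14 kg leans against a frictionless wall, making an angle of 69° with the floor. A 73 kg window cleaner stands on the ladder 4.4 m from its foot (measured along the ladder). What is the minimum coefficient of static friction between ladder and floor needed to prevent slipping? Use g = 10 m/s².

Taking torques about the foot of the ladder:
Ladder weight 14×10 = 140 N acts at 4.35 m along the ladder; its horizontal arm is 4.35·cos69° = 1.559 m → τ = 218.3 N·m clockwise.
Window cleaner: 73×10 = 730 N at 4.4 m → arm 1.577 m → τ = 1151 N·m clockwise.
Wall normal N acts horizontally at the top; its moment arm is the height L sinθ = 8.7·sin69° = 8.122 m, counterclockwise.
Στ = 0 ⇒ N × 8.122 = 1369 ⇒ N = 168.6 N.
ΣFx = 0 ⇒ f = N_wall = 168.6 N. ΣFy = 0 ⇒ N_floor = 870 N.
μ_min = f / N_floor = 168.6 / 870 = 0.194.

μ_min ≈ 0.194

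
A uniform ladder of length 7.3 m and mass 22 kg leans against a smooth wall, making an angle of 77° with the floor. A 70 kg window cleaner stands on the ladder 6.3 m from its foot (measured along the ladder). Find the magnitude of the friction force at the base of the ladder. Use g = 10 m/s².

Take moments about the foot of the ladder.
Ladder weight 22×10 = 220 N acts at 3.65 m along the ladder; its horizontal arm is 3.65·cos77° = 0.8211 m → τ = 180.6 N·m clockwise.
Window cleaner: 70×10 = 700 N at 6.3 m → arm 1.417 m → τ = 991.9 N·m clockwise.
Wall normal N acts horizontally at the top; its moment arm is the height L sinθ = 7.3·sin77° = 7.113 m, counterclockwise.
For rotational equilibrium, N × 7.113 = 1172, so N = 165 N.
ΣFx = 0: friction at the foot balances the wall's push, so f = N_wall = 165 N.

f ≈ 165 N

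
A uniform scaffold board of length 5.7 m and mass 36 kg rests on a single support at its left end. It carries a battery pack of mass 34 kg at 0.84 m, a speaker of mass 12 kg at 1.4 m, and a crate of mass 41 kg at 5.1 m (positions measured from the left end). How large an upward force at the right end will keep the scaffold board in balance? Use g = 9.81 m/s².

F ≈ 615 N

Choose the left end as the axis so the unknown pivot reaction has zero arm there.
Beam weight: 36 × 9.81 = 353.2 N down at 2.85 m → arm 2.85 m, τ = 353.2 × 2.85 = 1007 N·m clockwise.
Battery pack: 34 × 9.81 = 333.5 N down at 0.84 m → arm 0.84 m, τ = 333.5 × 0.84 = 280.1 N·m clockwise.
Speaker: 12 × 9.81 = 117.7 N down at 1.4 m → arm 1.4 m, τ = 117.7 × 1.4 = 164.8 N·m clockwise.
Crate: 41 × 9.81 = 402.2 N down at 5.1 m → arm 5.1 m, τ = 402.2 × 5.1 = 2051 N·m clockwise.
Net moment of the loads = 3503 N·m clockwise.
The upward force F acts at the right end, arm 5.7 m, giving F × 5.7 counterclockwise.
For rotational equilibrium, F × 5.7 = 3503, so F = 3503 / 5.7 = 615 N.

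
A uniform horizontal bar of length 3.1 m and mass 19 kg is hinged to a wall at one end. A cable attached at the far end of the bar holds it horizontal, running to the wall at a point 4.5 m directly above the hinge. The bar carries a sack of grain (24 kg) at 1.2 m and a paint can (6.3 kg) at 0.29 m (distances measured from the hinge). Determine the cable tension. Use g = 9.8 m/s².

Take moments about the hinge.
Beam weight: 19 × 9.8 = 186.2 N down at 1.55 m → arm 1.55 m, τ = 186.2 × 1.55 = 288.6 N·m clockwise.
Sack of grain: 24 × 9.8 = 235.2 N down at 1.2 m → arm 1.2 m, τ = 235.2 × 1.2 = 282.2 N·m clockwise.
Paint can: 6.3 × 9.8 = 61.74 N down at 0.29 m → arm 0.29 m, τ = 61.74 × 0.29 = 17.9 N·m clockwise.
Total clockwise load moment = 588.7 N·m.
The cable tension T acts at 3.1 m; only its component perpendicular to the bar, T sinθ, produces torque. sinθ = h/√(h²+d²) = 4.5/√(4.5²+3.1²) = 0.8235.
Στ = 0 ⇒ T × 3.1 × 0.8235 = 588.7 ⇒ T = 588.7 / 2.553 = 231 N.

T ≈ 231 N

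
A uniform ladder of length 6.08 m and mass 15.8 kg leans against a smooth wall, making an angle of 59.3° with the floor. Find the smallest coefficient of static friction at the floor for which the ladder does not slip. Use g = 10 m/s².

μ_min ≈ 0.297

Sum moments about the foot of the ladder (the floor normal and friction both act there and drop out).
Ladder weight 15.8×10 = 158 N acts at 3.04 m along the ladder; its horizontal arm is 3.04·cos59.3° = 1.552 m → τ = 245.2 N·m clockwise.
Wall normal N acts horizontally at the top; its moment arm is the height L sinθ = 6.08·sin59.3° = 5.228 m, counterclockwise.
Balancing moments: N × 5.228 = 245.2, giving N = 46.9 N.
ΣFx = 0 ⇒ f = N_wall = 46.9 N. ΣFy = 0 ⇒ N_floor = 158 N.
μ_min = f / N_floor = 46.9 / 158 = 0.297.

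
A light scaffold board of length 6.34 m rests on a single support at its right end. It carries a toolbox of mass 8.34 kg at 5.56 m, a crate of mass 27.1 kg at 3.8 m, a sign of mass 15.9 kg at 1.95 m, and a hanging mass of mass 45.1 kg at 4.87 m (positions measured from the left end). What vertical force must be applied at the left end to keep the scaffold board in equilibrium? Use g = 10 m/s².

About the right end:
Toolbox: 8.34 × 10 = 83.4 N down at 5.56 m → arm 0.78 m, τ = 83.4 × 0.78 = 65.05 N·m counterclockwise.
Crate: 27.1 × 10 = 271 N down at 3.8 m → arm 2.54 m, τ = 271 × 2.54 = 688.3 N·m counterclockwise.
Sign: 15.9 × 10 = 159 N down at 1.95 m → arm 4.39 m, τ = 159 × 4.39 = 698 N·m counterclockwise.
Hanging mass: 45.1 × 10 = 451 N down at 4.87 m → arm 1.47 m, τ = 451 × 1.47 = 663 N·m counterclockwise.
Net moment of the loads = 2114 N·m counterclockwise.
The upward force F acts at the left end, arm 6.34 m, giving F × 6.34 clockwise.
Στ = 0 ⇒ F × 6.34 = 2114 ⇒ F = 2114 / 6.34 = 333 N.

F ≈ 333 N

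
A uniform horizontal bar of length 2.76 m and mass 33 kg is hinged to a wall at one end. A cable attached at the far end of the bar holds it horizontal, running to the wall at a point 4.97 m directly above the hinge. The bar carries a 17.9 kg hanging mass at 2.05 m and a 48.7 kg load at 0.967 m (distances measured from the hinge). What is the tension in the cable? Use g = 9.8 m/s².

Taking torques about the hinge:
Beam weight: 33 × 9.8 = 323.4 N down at 1.38 m → arm 1.38 m, τ = 323.4 × 1.38 = 446.3 N·m clockwise.
Hanging mass: 17.9 × 9.8 = 175.4 N down at 2.05 m → arm 2.05 m, τ = 175.4 × 2.05 = 359.6 N·m clockwise.
Load: 48.7 × 9.8 = 477.3 N down at 0.967 m → arm 0.967 m, τ = 477.3 × 0.967 = 461.5 N·m clockwise.
Total clockwise load moment = 1267 N·m.
The cable tension T acts at 2.76 m; only its component perpendicular to the bar, T sinθ, produces torque. sinθ = h/√(h²+d²) = 4.97/√(4.97²+2.76²) = 0.8742.
Στ = 0 ⇒ T × 2.76 × 0.8742 = 1267 ⇒ T = 1267 / 2.413 = 525 N.

T ≈ 525 N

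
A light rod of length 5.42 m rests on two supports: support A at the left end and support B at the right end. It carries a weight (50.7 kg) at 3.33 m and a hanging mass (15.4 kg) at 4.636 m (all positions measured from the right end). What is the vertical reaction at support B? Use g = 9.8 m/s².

Take moments about support A.
Weight: 50.7 × 9.8 = 496.9 N down at 3.33 m → arm 2.09 m, τ = 496.9 × 2.09 = 1039 N·m clockwise.
Hanging mass: 15.4 × 9.8 = 150.9 N down at 4.636 m → arm 0.784 m, τ = 150.9 × 0.784 = 118.3 N·m clockwise.
Net load moment about support A = 1157 N·m clockwise.
Reaction R at support B is upward at 0 m, arm 5.42 m → moment R × 5.42 counterclockwise.
Setting net torque to zero: R × 5.42 = 1157 → R = 213 N.

R_B ≈ 213 N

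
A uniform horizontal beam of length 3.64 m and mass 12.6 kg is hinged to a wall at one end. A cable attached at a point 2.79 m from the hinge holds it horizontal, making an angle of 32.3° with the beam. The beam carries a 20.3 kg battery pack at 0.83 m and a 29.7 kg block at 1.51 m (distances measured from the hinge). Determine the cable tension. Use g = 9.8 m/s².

T ≈ 556 N

Choose the hinge as the axis so the unknown hinge reaction has zero arm there.
Beam weight: 12.6 × 9.8 = 123.5 N down at 1.82 m → arm 1.82 m, τ = 123.5 × 1.82 = 224.8 N·m clockwise.
Battery pack: 20.3 × 9.8 = 198.9 N down at 0.83 m → arm 0.83 m, τ = 198.9 × 0.83 = 165.1 N·m clockwise.
Block: 29.7 × 9.8 = 291.1 N down at 1.51 m → arm 1.51 m, τ = 291.1 × 1.51 = 439.6 N·m clockwise.
Total clockwise load moment = 829.5 N·m.
The cable tension T acts at 2.79 m; only its component perpendicular to the beam, T sinθ, produces torque. sin 32.3° = 0.5344.
For rotational equilibrium, T × 2.79 × 0.5344 = 829.5, so T = 829.5 / 1.491 = 556 N.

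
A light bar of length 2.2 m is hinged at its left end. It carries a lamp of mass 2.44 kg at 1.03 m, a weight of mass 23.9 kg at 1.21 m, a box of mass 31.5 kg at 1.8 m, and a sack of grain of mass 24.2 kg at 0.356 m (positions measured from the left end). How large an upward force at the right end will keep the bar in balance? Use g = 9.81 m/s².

Sum moments about the left end (the unknown pivot reaction has zero arm there).
Lamp: 2.44 × 9.81 = 23.94 N down at 1.03 m → arm 1.03 m, τ = 23.94 × 1.03 = 24.66 N·m clockwise.
Weight: 23.9 × 9.81 = 234.5 N down at 1.21 m → arm 1.21 m, τ = 234.5 × 1.21 = 283.7 N·m clockwise.
Box: 31.5 × 9.81 = 309 N down at 1.8 m → arm 1.8 m, τ = 309 × 1.8 = 556.2 N·m clockwise.
Sack of grain: 24.2 × 9.81 = 237.4 N down at 0.356 m → arm 0.356 m, τ = 237.4 × 0.356 = 84.51 N·m clockwise.
Net moment of the loads = 949.1 N·m clockwise.
The upward force F acts at the right end, arm 2.2 m, giving F × 2.2 counterclockwise.
Setting net torque to zero: F × 2.2 = 949.1 → F = 949.1 / 2.2 = 431 N.

F ≈ 431 N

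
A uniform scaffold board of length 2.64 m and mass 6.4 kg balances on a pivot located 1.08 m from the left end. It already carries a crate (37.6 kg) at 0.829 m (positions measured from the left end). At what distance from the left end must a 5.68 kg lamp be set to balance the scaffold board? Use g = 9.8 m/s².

x ≈ 2.47 m from the left end

Sum moments about the pivot (at 1.08 m from the left end) (the support reaction has zero arm there).
Beam weight: 6.4 × 9.8 = 62.72 N down at 1.32 m → arm 0.24 m, τ = 62.72 × 0.24 = 15.05 N·m clockwise.
Crate: 37.6 × 9.8 = 368.5 N down at 0.829 m → arm 0.251 m, τ = 368.5 × 0.251 = 92.49 N·m counterclockwise.
Net moment of existing loads = 77.44 N·m counterclockwise.
The lamp weighs 5.68 × 9.8 = 55.66 N and must supply an equal clockwise moment, so its lever arm about the pivot is 77.44 / 55.66 = 1.39 m.
That puts it at 1.08 + 1.39 = 2.47 m from the left end.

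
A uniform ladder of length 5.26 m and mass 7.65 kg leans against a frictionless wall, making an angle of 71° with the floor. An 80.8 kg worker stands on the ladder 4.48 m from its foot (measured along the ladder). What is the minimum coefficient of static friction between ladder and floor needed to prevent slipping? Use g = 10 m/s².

μ_min ≈ 0.283

About the foot of the ladder:
Ladder weight 7.65×10 = 76.5 N acts at 2.63 m along the ladder; its horizontal arm is 2.63·cos71° = 0.8562 m → τ = 65.5 N·m clockwise.
Worker: 80.8×10 = 808 N at 4.48 m → arm 1.459 m → τ = 1179 N·m clockwise.
Wall normal N acts horizontally at the top; its moment arm is the height L sinθ = 5.26·sin71° = 4.973 m, counterclockwise.
Setting net torque to zero: N × 4.973 = 1244 → N = 250.2 N.
ΣFx = 0 ⇒ f = N_wall = 250.2 N. ΣFy = 0 ⇒ N_floor = 884.5 N.
μ_min = f / N_floor = 250.2 / 884.5 = 0.283.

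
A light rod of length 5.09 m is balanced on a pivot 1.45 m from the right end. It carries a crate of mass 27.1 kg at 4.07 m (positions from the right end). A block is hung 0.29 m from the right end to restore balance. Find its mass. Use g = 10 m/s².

Choose the pivot (at 1.45 m from the right end) as the axis so the support reaction has zero arm there.
Crate: 27.1 × 10 = 271 N down at 4.07 m → arm 2.62 m, τ = 271 × 2.62 = 710 N·m counterclockwise.
Net moment of known loads = 710 N·m counterclockwise.
An unknown mass m at 0.29 m has arm 1.16 m; its moment is m·g·1.16 clockwise.
For rotational equilibrium, m × 10 × 1.16 = 710, so m = 710 / (10 × 1.16) = 61.2 kg.

m ≈ 61.2 kg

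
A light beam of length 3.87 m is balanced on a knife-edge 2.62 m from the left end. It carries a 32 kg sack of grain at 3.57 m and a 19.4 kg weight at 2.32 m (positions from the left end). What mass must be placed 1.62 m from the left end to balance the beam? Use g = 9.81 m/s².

m ≈ 24.6 kg

Sum moments about the knife-edge (at 2.62 m from the left end) (the support reaction has zero arm there).
Sack of grain: 32 × 9.81 = 313.9 N down at 3.57 m → arm 0.95 m, τ = 313.9 × 0.95 = 298.2 N·m clockwise.
Weight: 19.4 × 9.81 = 190.3 N down at 2.32 m → arm 0.3 m, τ = 190.3 × 0.3 = 57.09 N·m counterclockwise.
Net moment of known loads = 241.1 N·m clockwise.
An unknown mass m at 1.62 m has arm 1 m; its moment is m·g·1 counterclockwise.
For rotational equilibrium, m × 9.81 × 1 = 241.1, so m = 241.1 / (9.81 × 1) = 24.6 kg.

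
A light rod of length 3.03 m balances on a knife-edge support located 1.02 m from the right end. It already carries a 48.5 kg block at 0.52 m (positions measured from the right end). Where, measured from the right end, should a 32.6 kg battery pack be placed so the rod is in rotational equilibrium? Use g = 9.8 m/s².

x ≈ 1.76 m from the right end

Take moments about the knife-edge support (at 1.02 m from the right end).
Block: 48.5 × 9.8 = 475.3 N down at 0.52 m → arm 0.5 m, τ = 475.3 × 0.5 = 237.7 N·m clockwise.
Net moment of existing loads = 237.7 N·m clockwise.
The battery pack weighs 32.6 × 9.8 = 319.5 N and must supply an equal counterclockwise moment, so its lever arm about the knife-edge support is 237.7 / 319.5 = 0.744 m.
That puts it at 1.02 + 0.744 = 1.76 m from the right end.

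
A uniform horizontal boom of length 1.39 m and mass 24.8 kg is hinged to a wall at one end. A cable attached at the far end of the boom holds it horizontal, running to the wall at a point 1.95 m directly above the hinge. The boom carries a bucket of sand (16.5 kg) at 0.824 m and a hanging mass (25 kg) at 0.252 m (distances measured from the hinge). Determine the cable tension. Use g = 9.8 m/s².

Sum moments about the hinge (the unknown hinge reaction has zero arm there).
Beam weight: 24.8 × 9.8 = 243 N down at 0.695 m → arm 0.695 m, τ = 243 × 0.695 = 168.9 N·m clockwise.
Bucket of sand: 16.5 × 9.8 = 161.7 N down at 0.824 m → arm 0.824 m, τ = 161.7 × 0.824 = 133.2 N·m clockwise.
Hanging mass: 25 × 9.8 = 245 N down at 0.252 m → arm 0.252 m, τ = 245 × 0.252 = 61.74 N·m clockwise.
Total clockwise load moment = 363.8 N·m.
The cable tension T acts at 1.39 m; only its component perpendicular to the boom, T sinθ, produces torque. sinθ = h/√(h²+d²) = 1.95/√(1.95²+1.39²) = 0.8143.
Setting net torque to zero: T × 1.39 × 0.8143 = 363.8 → T = 363.8 / 1.132 = 321 N.

T ≈ 321 N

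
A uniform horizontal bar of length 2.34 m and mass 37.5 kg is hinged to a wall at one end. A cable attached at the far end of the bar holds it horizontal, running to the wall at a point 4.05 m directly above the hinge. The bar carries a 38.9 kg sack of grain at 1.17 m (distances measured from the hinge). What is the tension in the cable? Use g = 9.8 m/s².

T ≈ 432 N

Choose the hinge as the axis so the unknown hinge reaction has zero arm there.
Beam weight: 37.5 × 9.8 = 367.5 N down at 1.17 m → arm 1.17 m, τ = 367.5 × 1.17 = 430 N·m clockwise.
Sack of grain: 38.9 × 9.8 = 381.2 N down at 1.17 m → arm 1.17 m, τ = 381.2 × 1.17 = 446 N·m clockwise.
Total clockwise load moment = 876 N·m.
The cable tension T acts at 2.34 m; only its component perpendicular to the bar, T sinθ, produces torque. sinθ = h/√(h²+d²) = 4.05/√(4.05²+2.34²) = 0.8659.
For rotational equilibrium, T × 2.34 × 0.8659 = 876, so T = 876 / 2.026 = 432 N.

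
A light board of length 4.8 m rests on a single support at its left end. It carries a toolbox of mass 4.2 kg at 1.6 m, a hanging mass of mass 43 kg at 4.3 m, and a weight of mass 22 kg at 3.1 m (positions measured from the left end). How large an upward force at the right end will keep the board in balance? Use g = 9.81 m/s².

F ≈ 531 N

About the left end:
Toolbox: 4.2 × 9.81 = 41.2 N down at 1.6 m → arm 1.6 m, τ = 41.2 × 1.6 = 65.92 N·m clockwise.
Hanging mass: 43 × 9.81 = 421.8 N down at 4.3 m → arm 4.3 m, τ = 421.8 × 4.3 = 1814 N·m clockwise.
Weight: 22 × 9.81 = 215.8 N down at 3.1 m → arm 3.1 m, τ = 215.8 × 3.1 = 669 N·m clockwise.
Net moment of the loads = 2549 N·m clockwise.
The upward force F acts at the right end, arm 4.8 m, giving F × 4.8 counterclockwise.
For rotational equilibrium, F × 4.8 = 2549, so F = 2549 / 4.8 = 531 N.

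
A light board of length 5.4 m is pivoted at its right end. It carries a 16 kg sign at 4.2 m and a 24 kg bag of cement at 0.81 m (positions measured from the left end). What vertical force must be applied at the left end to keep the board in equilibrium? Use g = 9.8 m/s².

About the right end:
Sign: 16 × 9.8 = 156.8 N down at 4.2 m → arm 1.2 m, τ = 156.8 × 1.2 = 188.2 N·m counterclockwise.
Bag of cement: 24 × 9.8 = 235.2 N down at 0.81 m → arm 4.59 m, τ = 235.2 × 4.59 = 1080 N·m counterclockwise.
Net moment of the loads = 1268 N·m counterclockwise.
The upward force F acts at the left end, arm 5.4 m, giving F × 5.4 clockwise.
Setting net torque to zero: F × 5.4 = 1268 → F = 1268 / 5.4 = 235 N.

F ≈ 235 N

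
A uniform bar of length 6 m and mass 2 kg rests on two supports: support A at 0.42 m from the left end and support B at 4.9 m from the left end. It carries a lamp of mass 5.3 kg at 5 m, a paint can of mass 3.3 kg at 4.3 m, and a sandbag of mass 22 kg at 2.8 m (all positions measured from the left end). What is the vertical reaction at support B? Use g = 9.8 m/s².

About support A:
Beam weight: 2 × 9.8 = 19.6 N down at 3 m → arm 2.58 m, τ = 19.6 × 2.58 = 50.57 N·m clockwise.
Lamp: 5.3 × 9.8 = 51.94 N down at 5 m → arm 4.58 m, τ = 51.94 × 4.58 = 237.9 N·m clockwise.
Paint can: 3.3 × 9.8 = 32.34 N down at 4.3 m → arm 3.88 m, τ = 32.34 × 3.88 = 125.5 N·m clockwise.
Sandbag: 22 × 9.8 = 215.6 N down at 2.8 m → arm 2.38 m, τ = 215.6 × 2.38 = 513.1 N·m clockwise.
Net load moment about support A = 927.1 N·m clockwise.
Reaction R at support B is upward at 4.9 m, arm 4.48 m → moment R × 4.48 counterclockwise.
Setting net torque to zero: R × 4.48 = 927.1 → R = 207 N.

R_B ≈ 207 N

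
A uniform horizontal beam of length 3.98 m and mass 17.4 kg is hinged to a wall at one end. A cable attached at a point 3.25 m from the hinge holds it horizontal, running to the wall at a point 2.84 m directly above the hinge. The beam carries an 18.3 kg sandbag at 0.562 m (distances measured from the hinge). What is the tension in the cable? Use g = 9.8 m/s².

T ≈ 206 N

Take moments about the hinge.
Beam weight: 17.4 × 9.8 = 170.5 N down at 1.99 m → arm 1.99 m, τ = 170.5 × 1.99 = 339.3 N·m clockwise.
Sandbag: 18.3 × 9.8 = 179.3 N down at 0.562 m → arm 0.562 m, τ = 179.3 × 0.562 = 100.8 N·m clockwise.
Total clockwise load moment = 440.1 N·m.
The cable tension T acts at 3.25 m; only its component perpendicular to the beam, T sinθ, produces torque. sinθ = h/√(h²+d²) = 2.84/√(2.84²+3.25²) = 0.658.
Στ = 0 ⇒ T × 3.25 × 0.658 = 440.1 ⇒ T = 440.1 / 2.139 = 206 N.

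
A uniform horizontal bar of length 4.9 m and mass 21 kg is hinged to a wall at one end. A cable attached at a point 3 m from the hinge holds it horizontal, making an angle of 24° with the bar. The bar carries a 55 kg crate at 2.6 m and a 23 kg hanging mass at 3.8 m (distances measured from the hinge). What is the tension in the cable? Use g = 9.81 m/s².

Sum moments about the hinge (the unknown hinge reaction has zero arm there).
Beam weight: 21 × 9.81 = 206 N down at 2.45 m → arm 2.45 m, τ = 206 × 2.45 = 504.7 N·m clockwise.
Crate: 55 × 9.81 = 539.6 N down at 2.6 m → arm 2.6 m, τ = 539.6 × 2.6 = 1403 N·m clockwise.
Hanging mass: 23 × 9.81 = 225.6 N down at 3.8 m → arm 3.8 m, τ = 225.6 × 3.8 = 857.3 N·m clockwise.
Total clockwise load moment = 2765 N·m.
The cable tension T acts at 3 m; only its component perpendicular to the bar, T sinθ, produces torque. sin 24° = 0.4067.
Στ = 0 ⇒ T × 3 × 0.4067 = 2765 ⇒ T = 2765 / 1.22 = 2270 N.

T ≈ 2270 N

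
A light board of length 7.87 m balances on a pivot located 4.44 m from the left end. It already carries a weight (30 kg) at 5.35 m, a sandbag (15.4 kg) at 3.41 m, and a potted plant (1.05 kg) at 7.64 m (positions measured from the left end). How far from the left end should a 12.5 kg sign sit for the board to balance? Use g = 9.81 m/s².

Sum moments about the pivot (at 4.44 m from the left end) (the support reaction has zero arm there).
Weight: 30 × 9.81 = 294.3 N down at 5.35 m → arm 0.91 m, τ = 294.3 × 0.91 = 267.8 N·m clockwise.
Sandbag: 15.4 × 9.81 = 151.1 N down at 3.41 m → arm 1.03 m, τ = 151.1 × 1.03 = 155.6 N·m counterclockwise.
Potted plant: 1.05 × 9.81 = 10.3 N down at 7.64 m → arm 3.2 m, τ = 10.3 × 3.2 = 32.96 N·m clockwise.
Net moment of existing loads = 145.2 N·m clockwise.
The sign weighs 12.5 × 9.81 = 122.6 N and must supply an equal counterclockwise moment, so its lever arm about the pivot is 145.2 / 122.6 = 1.18 m.
That puts it at 4.44 − 1.18 = 3.26 m from the left end.

x ≈ 3.26 m from the left end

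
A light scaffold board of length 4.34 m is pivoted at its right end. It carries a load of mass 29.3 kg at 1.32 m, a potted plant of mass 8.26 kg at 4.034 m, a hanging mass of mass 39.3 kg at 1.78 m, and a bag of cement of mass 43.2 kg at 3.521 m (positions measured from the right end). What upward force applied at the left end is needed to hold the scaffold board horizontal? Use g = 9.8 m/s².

Take moments about the right end.
Load: 29.3 × 9.8 = 287.1 N down at 1.32 m → arm 1.32 m, τ = 287.1 × 1.32 = 379 N·m counterclockwise.
Potted plant: 8.26 × 9.8 = 80.95 N down at 4.034 m → arm 4.034 m, τ = 80.95 × 4.034 = 326.6 N·m counterclockwise.
Hanging mass: 39.3 × 9.8 = 385.1 N down at 1.78 m → arm 1.78 m, τ = 385.1 × 1.78 = 685.5 N·m counterclockwise.
Bag of cement: 43.2 × 9.8 = 423.4 N down at 3.521 m → arm 3.521 m, τ = 423.4 × 3.521 = 1491 N·m counterclockwise.
Net moment of the loads = 2882 N·m counterclockwise.
The upward force F acts at the left end, arm 4.34 m, giving F × 4.34 clockwise.
Balancing moments: F × 4.34 = 2882, giving F = 2882 / 4.34 = 664 N.

F ≈ 664 N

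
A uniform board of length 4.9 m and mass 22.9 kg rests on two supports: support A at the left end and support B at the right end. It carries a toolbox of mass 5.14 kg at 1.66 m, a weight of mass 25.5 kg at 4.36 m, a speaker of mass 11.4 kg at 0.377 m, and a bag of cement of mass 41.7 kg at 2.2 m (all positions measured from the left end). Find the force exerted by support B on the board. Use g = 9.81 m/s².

R_B ≈ 544 N

Sum moments about support A (its reaction then has zero moment arm).
Beam weight: 22.9 × 9.81 = 224.6 N down at 2.45 m → arm 2.45 m, τ = 224.6 × 2.45 = 550.3 N·m clockwise.
Toolbox: 5.14 × 9.81 = 50.42 N down at 1.66 m → arm 1.66 m, τ = 50.42 × 1.66 = 83.7 N·m clockwise.
Weight: 25.5 × 9.81 = 250.2 N down at 4.36 m → arm 4.36 m, τ = 250.2 × 4.36 = 1091 N·m clockwise.
Speaker: 11.4 × 9.81 = 111.8 N down at 0.377 m → arm 0.377 m, τ = 111.8 × 0.377 = 42.15 N·m clockwise.
Bag of cement: 41.7 × 9.81 = 409.1 N down at 2.2 m → arm 2.2 m, τ = 409.1 × 2.2 = 900 N·m clockwise.
Net load moment about support A = 2667 N·m clockwise.
Reaction R at support B is upward at 4.9 m, arm 4.9 m → moment R × 4.9 counterclockwise.
Balancing moments: R × 4.9 = 2667, giving R = 544 N.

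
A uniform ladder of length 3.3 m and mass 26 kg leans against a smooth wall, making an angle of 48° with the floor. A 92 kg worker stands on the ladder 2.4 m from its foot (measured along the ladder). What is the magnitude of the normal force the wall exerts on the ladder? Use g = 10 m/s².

Sum moments about the foot of the ladder (the floor normal and friction both act there and drop out).
Ladder weight 26×10 = 260 N acts at 1.65 m along the ladder; its horizontal arm is 1.65·cos48° = 1.104 m → τ = 287 N·m clockwise.
Worker: 92×10 = 920 N at 2.4 m → arm 1.606 m → τ = 1478 N·m clockwise.
Wall normal N acts horizontally at the top; its moment arm is the height L sinθ = 3.3·sin48° = 2.452 m, counterclockwise.
Στ = 0 ⇒ N × 2.452 = 1765 ⇒ N = 720 N.

N_wall ≈ 720 N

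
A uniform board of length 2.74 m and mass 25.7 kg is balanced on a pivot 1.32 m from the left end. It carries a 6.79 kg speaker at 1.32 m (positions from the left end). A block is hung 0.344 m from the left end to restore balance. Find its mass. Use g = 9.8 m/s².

m ≈ 1.32 kg

Take moments about the pivot (at 1.32 m from the left end).
Beam weight: 25.7 × 9.8 = 251.9 N down at 1.37 m → arm 0.05 m, τ = 251.9 × 0.05 = 12.6 N·m clockwise.
Speaker: acts at the pivot, moment arm 0 → no torque.
Net moment of known loads = 12.6 N·m clockwise.
An unknown mass m at 0.344 m has arm 0.976 m; its moment is m·g·0.976 counterclockwise.
For rotational equilibrium, m × 9.8 × 0.976 = 12.6, so m = 12.6 / (9.8 × 0.976) = 1.32 kg.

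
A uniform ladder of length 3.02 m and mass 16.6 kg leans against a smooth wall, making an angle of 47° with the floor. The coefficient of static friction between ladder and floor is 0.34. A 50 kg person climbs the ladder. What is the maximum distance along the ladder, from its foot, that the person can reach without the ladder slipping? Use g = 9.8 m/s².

d ≈ 0.965 m

Taking torques about the foot of the ladder:
Ladder weight 16.6×9.8 = 162.7 N acts at 1.51 m along the ladder; its horizontal arm is 1.51·cos47° = 1.03 m → τ = 167.6 N·m clockwise.
Person weight 50×9.8 = 490 N at distance d → arm d·cos47° → τ = 490·d·0.682 clockwise.
Wall normal N at the top has arm L sinθ = 2.209 m counterclockwise, so Στ = 0 gives N·2.209 = 167.6 + 334.2·d.
ΣFy = 0 ⇒ N_floor = 652.7 N, so the maximum friction is μ_s·N_floor = 0.34×652.7 = 221.9 N. ΣFx = 0 ⇒ N_wall = f, so at the slipping point N = 221.9 N.
Substituting: 221.9×2.209 = 167.6 + 334.2·d ⇒ d = (490.2 − 167.6) / 334.2 = 0.965 m.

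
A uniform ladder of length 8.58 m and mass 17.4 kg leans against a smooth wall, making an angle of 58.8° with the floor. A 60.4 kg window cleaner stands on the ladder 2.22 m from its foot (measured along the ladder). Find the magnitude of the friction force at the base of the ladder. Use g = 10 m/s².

About the foot of the ladder:
Ladder weight 17.4×10 = 174 N acts at 4.29 m along the ladder; its horizontal arm is 4.29·cos58.8° = 2.222 m → τ = 386.6 N·m clockwise.
Window cleaner: 60.4×10 = 604 N at 2.22 m → arm 1.15 m → τ = 694.6 N·m clockwise.
Wall normal N acts horizontally at the top; its moment arm is the height L sinθ = 8.58·sin58.8° = 7.339 m, counterclockwise.
Balancing moments: N × 7.339 = 1081, giving N = 147 N.
ΣFx = 0: friction at the foot balances the wall's push, so f = N_wall = 147 N.

f ≈ 147 N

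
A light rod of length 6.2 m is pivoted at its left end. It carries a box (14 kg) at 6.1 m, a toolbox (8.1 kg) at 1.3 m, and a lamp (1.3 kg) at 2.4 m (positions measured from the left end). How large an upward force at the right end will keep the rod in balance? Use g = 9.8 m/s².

F ≈ 157 N

Sum moments about the left end (the unknown pivot reaction has zero arm there).
Box: 14 × 9.8 = 137.2 N down at 6.1 m → arm 6.1 m, τ = 137.2 × 6.1 = 836.9 N·m clockwise.
Toolbox: 8.1 × 9.8 = 79.38 N down at 1.3 m → arm 1.3 m, τ = 79.38 × 1.3 = 103.2 N·m clockwise.
Lamp: 1.3 × 9.8 = 12.74 N down at 2.4 m → arm 2.4 m, τ = 12.74 × 2.4 = 30.58 N·m clockwise.
Net moment of the loads = 970.7 N·m clockwise.
The upward force F acts at the right end, arm 6.2 m, giving F × 6.2 counterclockwise.
Στ = 0 ⇒ F × 6.2 = 970.7 ⇒ F = 970.7 / 6.2 = 157 N.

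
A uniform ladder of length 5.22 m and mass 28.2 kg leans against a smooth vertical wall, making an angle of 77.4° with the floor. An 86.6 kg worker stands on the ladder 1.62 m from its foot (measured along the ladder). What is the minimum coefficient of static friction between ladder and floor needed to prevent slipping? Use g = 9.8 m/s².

μ_min ≈ 0.0798

Sum moments about the foot of the ladder (the floor normal and friction both act there and drop out).
Ladder weight 28.2×9.8 = 276.4 N acts at 2.61 m along the ladder; its horizontal arm is 2.61·cos77.4° = 0.5694 m → τ = 157.4 N·m clockwise.
Worker: 86.6×9.8 = 848.7 N at 1.62 m → arm 0.3534 m → τ = 299.9 N·m clockwise.
Wall normal N acts horizontally at the top; its moment arm is the height L sinθ = 5.22·sin77.4° = 5.094 m, counterclockwise.
Balancing moments: N × 5.094 = 457.3, giving N = 89.77 N.
ΣFx = 0 ⇒ f = N_wall = 89.77 N. ΣFy = 0 ⇒ N_floor = 1125 N.
μ_min = f / N_floor = 89.77 / 1125 = 0.0798.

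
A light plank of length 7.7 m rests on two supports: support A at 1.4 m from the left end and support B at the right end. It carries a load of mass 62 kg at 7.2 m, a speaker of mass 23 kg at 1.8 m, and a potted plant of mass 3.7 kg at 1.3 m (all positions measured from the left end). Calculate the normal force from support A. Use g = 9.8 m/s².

About support B:
Load: 62 × 9.8 = 607.6 N down at 7.2 m → arm 0.5 m, τ = 607.6 × 0.5 = 303.8 N·m counterclockwise.
Speaker: 23 × 9.8 = 225.4 N down at 1.8 m → arm 5.9 m, τ = 225.4 × 5.9 = 1330 N·m counterclockwise.
Potted plant: 3.7 × 9.8 = 36.26 N down at 1.3 m → arm 6.4 m, τ = 36.26 × 6.4 = 232.1 N·m counterclockwise.
Net load moment about support B = 1866 N·m counterclockwise.
Reaction R at support A is upward at 1.4 m, arm 6.3 m → moment R × 6.3 clockwise.
Balancing moments: R × 6.3 = 1866, giving R = 296 N.

R_A ≈ 296 N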